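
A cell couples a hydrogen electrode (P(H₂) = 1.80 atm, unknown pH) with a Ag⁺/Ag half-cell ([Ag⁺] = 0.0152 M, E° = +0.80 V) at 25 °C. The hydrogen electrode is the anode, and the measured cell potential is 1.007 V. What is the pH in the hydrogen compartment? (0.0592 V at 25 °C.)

E°_cell = 0.80 V and n = 2.
log Q = n(E° − E)/0.0592 = 2×(0.80 − 1.007)/0.0592 = -6.993.
With Q = [H⁺]^2 / ([Ag⁺]^2·P(H₂)), solving for [H⁺] gives log[H⁺] = -5.187, so pH = 5.19.

pH = 5.19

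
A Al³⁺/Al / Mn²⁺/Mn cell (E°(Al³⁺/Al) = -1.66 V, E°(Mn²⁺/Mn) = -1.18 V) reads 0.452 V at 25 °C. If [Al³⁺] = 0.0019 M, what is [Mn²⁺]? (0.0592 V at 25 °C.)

0.0017 M

From the Nernst equation, log Q = n(E° − E)/0.0592 = 6(0.48 − 0.452)/0.0592 = 2.838, so Q = 688.
With Q = [Al³⁺]^2/[Mn²⁺]^3 and the known concentrations, [Mn²⁺]^3 in the denominator gives [Mn²⁺] = 0.0017 M.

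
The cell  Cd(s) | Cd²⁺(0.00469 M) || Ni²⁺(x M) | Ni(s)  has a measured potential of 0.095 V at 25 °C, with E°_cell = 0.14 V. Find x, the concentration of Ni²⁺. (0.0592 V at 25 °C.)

1.4 × 10^-4 M

From the Nernst equation, log Q = n(E° − E)/0.0592 = 2(0.14 − 0.095)/0.0592 = 1.520, so Q = 33.1.
With Q = [Cd²⁺]/[Ni²⁺] and the known concentrations, [Ni²⁺] in the denominator gives [Ni²⁺] = 1.4 × 10^-4 M.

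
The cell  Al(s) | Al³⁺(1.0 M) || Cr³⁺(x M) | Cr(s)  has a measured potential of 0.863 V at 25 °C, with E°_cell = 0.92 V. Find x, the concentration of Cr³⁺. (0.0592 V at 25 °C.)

From the Nernst equation, log Q = n(E° − E)/0.0592 = 3(0.92 − 0.863)/0.0592 = 2.889, so Q = 774.
With Q = [Al³⁺]/[Cr³⁺] and the known concentrations, [Cr³⁺] in the denominator gives [Cr³⁺] = 0.0013 M.

0.0013 M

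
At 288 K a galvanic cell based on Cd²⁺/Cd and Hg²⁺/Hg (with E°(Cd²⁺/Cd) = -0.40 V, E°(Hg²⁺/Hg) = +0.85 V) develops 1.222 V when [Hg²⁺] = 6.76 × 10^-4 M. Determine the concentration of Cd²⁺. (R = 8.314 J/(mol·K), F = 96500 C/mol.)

From the Nernst equation, ln Q = nF(E° − E)/RT = 2×96500×(1.25 − 1.222)/(8.314×288) = 2.257, so Q = 9.55.
With Q = [Cd²⁺]/[Hg²⁺] and the known concentrations, [Cd²⁺] in the numerator gives [Cd²⁺] = 0.0065 M.

0.0065 M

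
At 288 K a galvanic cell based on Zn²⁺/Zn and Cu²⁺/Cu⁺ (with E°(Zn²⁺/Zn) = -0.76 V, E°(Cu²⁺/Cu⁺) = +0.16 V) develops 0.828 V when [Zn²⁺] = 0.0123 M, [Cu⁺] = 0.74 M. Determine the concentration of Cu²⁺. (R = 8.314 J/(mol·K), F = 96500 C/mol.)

0.002 M

From the Nernst equation, ln Q = nF(E° − E)/RT = 2×96500×(0.92 − 0.828)/(8.314×288) = 7.416, so Q = 1660.
With Q = [Zn²⁺]·[Cu⁺]^2/[Cu²⁺]^2 and the known concentrations, [Cu²⁺]^2 in the denominator gives [Cu²⁺] = 0.002 M.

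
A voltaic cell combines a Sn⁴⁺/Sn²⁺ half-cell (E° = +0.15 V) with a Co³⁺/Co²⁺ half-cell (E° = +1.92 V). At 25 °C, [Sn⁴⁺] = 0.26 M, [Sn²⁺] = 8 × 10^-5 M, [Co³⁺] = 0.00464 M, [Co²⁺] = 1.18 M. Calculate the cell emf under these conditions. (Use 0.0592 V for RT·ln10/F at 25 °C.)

The Co³⁺/Co²⁺ couple has the higher reduction potential and acts as the cathode, so E°_cell = +1.92 − (+0.15) = 1.77 V.
Balancing electrons gives n = 2; the reaction quotient is Q = [Sn⁴⁺]·[Co²⁺]^2/([Sn²⁺]·[Co³⁺]^2) = 2.1 × 10^8.
At 25 °C, E = E° − (0.0592/n) log Q = 1.77 − (0.0592/2)(8.323) = 1.770 − 0.246 = 1.524 V.

1.52 V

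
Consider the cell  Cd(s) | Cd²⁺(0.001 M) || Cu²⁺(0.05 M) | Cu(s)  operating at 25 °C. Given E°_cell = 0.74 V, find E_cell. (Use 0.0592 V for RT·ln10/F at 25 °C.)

Balancing electrons gives n = 2; the reaction quotient is Q = [Cd²⁺]/[Cu²⁺] = 0.0200.
At 25 °C, E = E° − (0.0592/n) log Q = 0.74 − (0.0592/2)(-1.699) = 0.740 + 0.050 = 0.790 V.

0.790 V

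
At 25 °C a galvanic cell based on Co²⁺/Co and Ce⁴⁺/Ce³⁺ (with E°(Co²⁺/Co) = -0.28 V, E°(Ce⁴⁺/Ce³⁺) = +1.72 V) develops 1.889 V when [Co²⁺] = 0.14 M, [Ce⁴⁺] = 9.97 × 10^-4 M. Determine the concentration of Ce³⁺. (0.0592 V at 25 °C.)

0.2 M

From the Nernst equation, log Q = n(E° − E)/0.0592 = 2(2.00 − 1.889)/0.0592 = 3.750, so Q = 5620.
With Q = [Co²⁺]·[Ce³⁺]^2/[Ce⁴⁺]^2 and the known concentrations, [Ce³⁺]^2 in the numerator gives [Ce³⁺] = 0.2 M.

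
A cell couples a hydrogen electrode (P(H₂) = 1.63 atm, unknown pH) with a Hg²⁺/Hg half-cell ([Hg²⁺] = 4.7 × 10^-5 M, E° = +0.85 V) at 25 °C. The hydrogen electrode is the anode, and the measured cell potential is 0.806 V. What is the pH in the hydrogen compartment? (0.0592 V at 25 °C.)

E°_cell = 0.85 V and n = 2.
log Q = n(E° − E)/0.0592 = 2×(0.85 − 0.806)/0.0592 = 1.486.
With Q = [H⁺]^2 / ([Hg²⁺]·P(H₂)), solving for [H⁺] gives log[H⁺] = -1.315, so pH = 1.31.

pH = 1.31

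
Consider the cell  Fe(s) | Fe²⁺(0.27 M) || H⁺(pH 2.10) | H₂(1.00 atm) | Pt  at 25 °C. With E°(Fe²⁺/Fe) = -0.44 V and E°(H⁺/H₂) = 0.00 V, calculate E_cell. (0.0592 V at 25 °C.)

0.33 V

The hydrogen couple is the cathode, so E°_cell = 0.44 V; n = 2.
[H⁺] = 10^(−2.10) = 0.0079 M, and Q = [Fe²⁺]·P(H₂) / [H⁺]^2 = 4280.
E = E° − (0.0592/2) log Q = 0.44 − (0.0592/2)(3.631) = 0.333 V.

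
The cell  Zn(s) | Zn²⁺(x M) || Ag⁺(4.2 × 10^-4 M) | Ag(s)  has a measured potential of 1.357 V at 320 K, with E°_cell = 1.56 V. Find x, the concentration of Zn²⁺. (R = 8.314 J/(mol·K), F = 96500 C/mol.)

From the Nernst equation, ln Q = nF(E° − E)/RT = 2×96500×(1.56 − 1.357)/(8.314×320) = 14.726, so Q = 2.49 × 10^6.
With Q = [Zn²⁺]/[Ag⁺]^2 and the known concentrations, [Zn²⁺] in the numerator gives [Zn²⁺] = 0.44 M.

0.44 M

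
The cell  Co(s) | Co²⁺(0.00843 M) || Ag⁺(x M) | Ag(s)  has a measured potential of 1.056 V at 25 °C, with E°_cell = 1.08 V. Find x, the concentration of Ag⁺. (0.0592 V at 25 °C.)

0.036 M

From the Nernst equation, log Q = n(E° − E)/0.0592 = 2(1.08 − 1.056)/0.0592 = 0.811, so Q = 6.47.
With Q = [Co²⁺]/[Ag⁺]^2 and the known concentrations, [Ag⁺]^2 in the denominator gives [Ag⁺] = 0.036 M.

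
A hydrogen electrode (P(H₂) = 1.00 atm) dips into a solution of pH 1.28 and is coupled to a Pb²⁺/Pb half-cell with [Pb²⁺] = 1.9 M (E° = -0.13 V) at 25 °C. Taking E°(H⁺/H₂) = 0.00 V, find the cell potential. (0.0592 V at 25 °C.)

0.046 V

The hydrogen couple is the cathode, so E°_cell = 0.13 V; n = 2.
[H⁺] = 10^(−1.28) = 0.052 M, and Q = [Pb²⁺]·P(H₂) / [H⁺]^2 = 690.
E = E° − (0.0592/2) log Q = 0.13 − (0.0592/2)(2.839) = 0.046 V.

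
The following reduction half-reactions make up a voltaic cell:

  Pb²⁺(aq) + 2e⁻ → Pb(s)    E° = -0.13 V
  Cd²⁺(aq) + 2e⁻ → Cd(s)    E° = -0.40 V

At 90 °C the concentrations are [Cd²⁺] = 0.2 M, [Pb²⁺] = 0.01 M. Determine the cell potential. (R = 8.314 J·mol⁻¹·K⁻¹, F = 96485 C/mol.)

0.223 V

The Pb²⁺/Pb couple has the higher reduction potential and acts as the cathode, so E°_cell = -0.13 − (-0.40) = 0.27 V.
Balancing electrons gives n = 2; the reaction quotient is Q = [Cd²⁺]/[Pb²⁺] = 20.0.
E = E° − (RT/nF) ln Q = 0.27 − (8.314×363)/(2×96485) × (2.996) = 0.270 − 0.047 = 0.223 V.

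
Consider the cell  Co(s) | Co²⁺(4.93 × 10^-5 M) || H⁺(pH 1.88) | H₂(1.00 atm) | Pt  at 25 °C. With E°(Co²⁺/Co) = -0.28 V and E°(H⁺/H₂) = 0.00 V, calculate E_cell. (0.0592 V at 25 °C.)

The hydrogen couple is the cathode, so E°_cell = 0.28 V; n = 2.
[H⁺] = 10^(−1.88) = 0.013 M, and Q = [Co²⁺]·P(H₂) / [H⁺]^2 = 0.284.
E = E° − (0.0592/2) log Q = 0.28 − (0.0592/2)(-0.547) = 0.296 V.

0.30 V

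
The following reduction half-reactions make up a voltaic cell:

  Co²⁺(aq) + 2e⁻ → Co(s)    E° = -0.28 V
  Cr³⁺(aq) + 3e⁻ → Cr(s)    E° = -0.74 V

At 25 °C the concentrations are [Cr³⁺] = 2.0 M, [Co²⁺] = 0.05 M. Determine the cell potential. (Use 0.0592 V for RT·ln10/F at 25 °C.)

The Co²⁺/Co couple has the higher reduction potential and acts as the cathode, so E°_cell = -0.28 − (-0.74) = 0.46 V.
Balancing electrons gives n = 6; the reaction quotient is Q = [Cr³⁺]^2/[Co²⁺]^3 = 3.2 × 10^4.
At 25 °C, E = E° − (0.0592/n) log Q = 0.46 − (0.0592/6)(4.505) = 0.460 − 0.044 = 0.416 V.

0.416 V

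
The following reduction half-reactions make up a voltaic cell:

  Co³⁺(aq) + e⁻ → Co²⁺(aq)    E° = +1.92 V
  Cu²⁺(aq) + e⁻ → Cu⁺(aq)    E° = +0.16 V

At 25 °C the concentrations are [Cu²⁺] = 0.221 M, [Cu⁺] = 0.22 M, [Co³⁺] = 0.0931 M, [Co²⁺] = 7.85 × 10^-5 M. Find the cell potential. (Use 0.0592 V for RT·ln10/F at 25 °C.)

The Co³⁺/Co²⁺ couple has the higher reduction potential and acts as the cathode, so E°_cell = +1.92 − (+0.16) = 1.76 V.
Balancing electrons gives n = 1; the reaction quotient is Q = [Cu²⁺]·[Co²⁺]/([Cu⁺]·[Co³⁺]) = 8.47 × 10^-4.
At 25 °C, E = E° − (0.0592/n) log Q = 1.76 − (0.0592/1)(-3.072) = 1.760 + 0.182 = 1.942 V.

1.94 V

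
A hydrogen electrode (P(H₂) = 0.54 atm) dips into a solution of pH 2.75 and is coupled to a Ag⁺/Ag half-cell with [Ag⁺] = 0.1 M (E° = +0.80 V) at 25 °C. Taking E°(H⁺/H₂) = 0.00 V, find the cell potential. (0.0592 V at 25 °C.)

The Ag⁺/Ag couple is the cathode, so E°_cell = 0.80 V; n = 2.
[H⁺] = 10^(−2.75) = 0.0018 M, and Q = [H⁺]^2 / ([Ag⁺]^2·P(H₂)) = 5.86 × 10^-4.
E = E° − (0.0592/2) log Q = 0.80 − (0.0592/2)(-3.232) = 0.896 V.

0.90 V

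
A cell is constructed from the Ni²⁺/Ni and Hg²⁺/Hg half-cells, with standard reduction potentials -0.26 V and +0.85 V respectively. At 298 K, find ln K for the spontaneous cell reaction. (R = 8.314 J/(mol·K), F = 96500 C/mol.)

E°_cell = +0.85 − (-0.26) = 1.11 V, with n = 2 electrons transferred.
At equilibrium E = 0, so the Nernst equation gives ln K = nFE°/RT = (2)(96500)(1.11)/((8.314)(298)) = 86.47.

ln K = 86.5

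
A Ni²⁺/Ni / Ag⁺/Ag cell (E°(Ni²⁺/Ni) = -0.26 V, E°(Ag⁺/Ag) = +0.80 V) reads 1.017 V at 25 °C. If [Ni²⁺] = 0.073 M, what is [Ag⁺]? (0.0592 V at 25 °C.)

0.051 M

From the Nernst equation, log Q = n(E° − E)/0.0592 = 2(1.06 − 1.017)/0.0592 = 1.453, so Q = 28.4.
With Q = [Ni²⁺]/[Ag⁺]^2 and the known concentrations, [Ag⁺]^2 in the denominator gives [Ag⁺] = 0.051 M.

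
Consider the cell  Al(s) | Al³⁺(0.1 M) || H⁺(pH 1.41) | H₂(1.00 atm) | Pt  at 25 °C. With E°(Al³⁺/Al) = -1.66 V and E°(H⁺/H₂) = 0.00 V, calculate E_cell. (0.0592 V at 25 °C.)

1.60 V

The hydrogen couple is the cathode, so E°_cell = 1.66 V; n = 6.
[H⁺] = 10^(−1.41) = 0.039 M, and Q = [Al³⁺]^2·P(H₂)^3 / [H⁺]^6 = 2.88 × 10^6.
E = E° − (0.0592/6) log Q = 1.66 − (0.0592/6)(6.460) = 1.596 V.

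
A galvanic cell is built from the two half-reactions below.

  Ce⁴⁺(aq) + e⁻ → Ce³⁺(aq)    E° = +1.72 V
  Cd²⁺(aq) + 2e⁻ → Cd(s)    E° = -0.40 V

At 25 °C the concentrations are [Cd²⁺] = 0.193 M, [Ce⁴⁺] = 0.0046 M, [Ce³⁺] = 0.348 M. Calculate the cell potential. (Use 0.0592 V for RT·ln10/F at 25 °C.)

2.03 V

The Ce⁴⁺/Ce³⁺ couple has the higher reduction potential and acts as the cathode, so E°_cell = +1.72 − (-0.40) = 2.12 V.
Balancing electrons gives n = 2; the reaction quotient is Q = [Cd²⁺]·[Ce³⁺]^2/[Ce⁴⁺]^2 = 1100.
At 25 °C, E = E° − (0.0592/n) log Q = 2.12 − (0.0592/2)(3.043) = 2.120 − 0.090 = 2.030 V.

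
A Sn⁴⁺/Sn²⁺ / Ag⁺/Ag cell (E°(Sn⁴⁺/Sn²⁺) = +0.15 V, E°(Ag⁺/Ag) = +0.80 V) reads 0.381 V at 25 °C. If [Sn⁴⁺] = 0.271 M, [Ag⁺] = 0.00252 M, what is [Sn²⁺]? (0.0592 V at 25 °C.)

3.5 × 10^-5 M

From the Nernst equation, log Q = n(E° − E)/0.0592 = 2(0.65 − 0.381)/0.0592 = 9.088, so Q = 1.22 × 10^9.
With Q = [Sn⁴⁺]/([Sn²⁺]·[Ag⁺]^2) and the known concentrations, [Sn²⁺] in the denominator gives [Sn²⁺] = 3.5 × 10^-5 M.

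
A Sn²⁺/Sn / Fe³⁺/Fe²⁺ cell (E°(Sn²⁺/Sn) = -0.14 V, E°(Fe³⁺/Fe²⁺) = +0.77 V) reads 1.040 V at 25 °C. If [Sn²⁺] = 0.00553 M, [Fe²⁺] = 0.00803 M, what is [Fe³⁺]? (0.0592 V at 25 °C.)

From the Nernst equation, log Q = n(E° − E)/0.0592 = 2(0.91 − 1.040)/0.0592 = -4.392, so Q = 4.06 × 10^-5.
With Q = [Sn²⁺]·[Fe²⁺]^2/[Fe³⁺]^2 and the known concentrations, [Fe³⁺]^2 in the denominator gives [Fe³⁺] = 0.094 M.

0.094 M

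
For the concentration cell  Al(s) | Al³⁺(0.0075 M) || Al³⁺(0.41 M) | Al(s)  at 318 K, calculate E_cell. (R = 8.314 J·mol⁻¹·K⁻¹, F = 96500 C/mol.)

0.037 V

Both half-cells are Al³⁺/Al, so E°_cell = 0. The concentrated side is the cathode; the cell reaction moves Al³⁺ from high to low concentration with n = 3.
Q = [Al³⁺]_dilute/[Al³⁺]_conc = 0.0075/0.41 = 0.0183.
E = 0 − (RT/nF) ln Q = −((8.314×318)/(3×96500))(-4.001) = 0.0365 V.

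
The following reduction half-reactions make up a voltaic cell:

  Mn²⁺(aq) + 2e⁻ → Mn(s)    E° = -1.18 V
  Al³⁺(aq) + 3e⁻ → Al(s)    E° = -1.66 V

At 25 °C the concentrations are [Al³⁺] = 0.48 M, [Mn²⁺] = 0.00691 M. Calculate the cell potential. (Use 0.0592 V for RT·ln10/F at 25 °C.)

0.422 V

The Mn²⁺/Mn couple has the higher reduction potential and acts as the cathode, so E°_cell = -1.18 − (-1.66) = 0.48 V.
Balancing electrons gives n = 6; the reaction quotient is Q = [Al³⁺]^2/[Mn²⁺]^3 = 6.98 × 10^5.
At 25 °C, E = E° − (0.0592/n) log Q = 0.48 − (0.0592/6)(5.844) = 0.480 − 0.058 = 0.422 V.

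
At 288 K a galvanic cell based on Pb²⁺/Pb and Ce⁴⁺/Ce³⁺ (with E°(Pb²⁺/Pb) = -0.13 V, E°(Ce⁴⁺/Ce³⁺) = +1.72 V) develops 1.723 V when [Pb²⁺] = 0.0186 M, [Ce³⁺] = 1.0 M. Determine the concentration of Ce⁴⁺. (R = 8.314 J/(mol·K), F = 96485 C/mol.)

From the Nernst equation, ln Q = nF(E° − E)/RT = 2×96485×(1.85 − 1.723)/(8.314×288) = 10.235, so Q = 2.79 × 10^4.
With Q = [Pb²⁺]·[Ce³⁺]^2/[Ce⁴⁺]^2 and the known concentrations, [Ce⁴⁺]^2 in the denominator gives [Ce⁴⁺] = 8.2 × 10^-4 M.

8.2 × 10^-4 M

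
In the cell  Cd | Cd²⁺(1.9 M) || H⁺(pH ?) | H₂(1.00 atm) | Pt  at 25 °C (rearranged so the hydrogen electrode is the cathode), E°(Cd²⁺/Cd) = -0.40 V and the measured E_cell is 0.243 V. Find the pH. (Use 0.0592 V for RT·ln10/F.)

E°_cell = 0.40 V and n = 2.
log Q = n(E° − E)/0.0592 = 2×(0.40 − 0.243)/0.0592 = 5.304.
With Q = [Cd²⁺]·P(H₂) / [H⁺]^2, solving for [H⁺] gives log[H⁺] = -2.513, so pH = 2.51.

pH = 2.51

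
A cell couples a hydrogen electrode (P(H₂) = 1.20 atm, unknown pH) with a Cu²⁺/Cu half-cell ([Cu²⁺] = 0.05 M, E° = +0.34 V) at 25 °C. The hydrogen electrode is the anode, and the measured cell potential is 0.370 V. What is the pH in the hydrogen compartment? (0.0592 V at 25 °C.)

E°_cell = 0.34 V and n = 2.
log Q = n(E° − E)/0.0592 = 2×(0.34 − 0.370)/0.0592 = -1.014.
With Q = [H⁺]^2 / ([Cu²⁺]·P(H₂)), solving for [H⁺] gives log[H⁺] = -1.118, so pH = 1.12.

pH = 1.12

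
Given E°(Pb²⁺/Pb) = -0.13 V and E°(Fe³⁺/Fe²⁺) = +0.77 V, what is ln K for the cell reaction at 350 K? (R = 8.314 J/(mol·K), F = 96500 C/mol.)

E°_cell = +0.77 − (-0.13) = 0.90 V, with n = 2 electrons transferred.
At equilibrium E = 0, so the Nernst equation gives ln K = nFE°/RT = (2)(96500)(0.90)/((8.314)(350)) = 59.69.

ln K = 59.7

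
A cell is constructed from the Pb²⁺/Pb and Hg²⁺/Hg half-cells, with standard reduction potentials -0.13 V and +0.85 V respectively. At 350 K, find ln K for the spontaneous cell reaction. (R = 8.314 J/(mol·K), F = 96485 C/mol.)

E°_cell = +0.85 − (-0.13) = 0.98 V, with n = 2 electrons transferred.
At equilibrium E = 0, so the Nernst equation gives ln K = nFE°/RT = (2)(96485)(0.98)/((8.314)(350)) = 64.99.

ln K = 65.0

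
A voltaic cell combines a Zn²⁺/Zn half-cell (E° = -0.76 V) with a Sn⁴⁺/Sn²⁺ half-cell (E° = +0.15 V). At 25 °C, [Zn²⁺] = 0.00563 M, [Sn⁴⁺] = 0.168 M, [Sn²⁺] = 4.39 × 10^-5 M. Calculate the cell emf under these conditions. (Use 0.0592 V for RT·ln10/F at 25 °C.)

1.08 V

The Sn⁴⁺/Sn²⁺ couple has the higher reduction potential and acts as the cathode, so E°_cell = +0.15 − (-0.76) = 0.91 V.
Balancing electrons gives n = 2; the reaction quotient is Q = [Zn²⁺]·[Sn²⁺]/[Sn⁴⁺] = 1.47 × 10^-6.
At 25 °C, E = E° − (0.0592/n) log Q = 0.91 − (0.0592/2)(-5.832) = 0.910 + 0.173 = 1.083 V.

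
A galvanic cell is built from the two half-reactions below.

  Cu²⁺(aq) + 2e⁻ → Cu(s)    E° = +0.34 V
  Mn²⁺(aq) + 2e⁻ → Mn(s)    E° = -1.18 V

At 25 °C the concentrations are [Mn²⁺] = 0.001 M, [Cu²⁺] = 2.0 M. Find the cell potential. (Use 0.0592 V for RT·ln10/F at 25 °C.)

1.62 V

The Cu²⁺/Cu couple has the higher reduction potential and acts as the cathode, so E°_cell = +0.34 − (-1.18) = 1.52 V.
Balancing electrons gives n = 2; the reaction quotient is Q = [Mn²⁺]/[Cu²⁺] = 5 × 10^-4.
At 25 °C, E = E° − (0.0592/n) log Q = 1.52 − (0.0592/2)(-3.301) = 1.520 + 0.098 = 1.618 V.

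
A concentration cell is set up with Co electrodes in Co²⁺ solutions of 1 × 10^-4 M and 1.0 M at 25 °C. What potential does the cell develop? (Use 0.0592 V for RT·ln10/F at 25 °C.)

Both half-cells are Co²⁺/Co, so E°_cell = 0. The concentrated side is the cathode; the cell reaction moves Co²⁺ from high to low concentration with n = 2.
Q = [Co²⁺]_dilute/[Co²⁺]_conc = 1 × 10^-4/1.0 = 1 × 10^-4.
E = 0 − (0.0592/2) log Q = −(0.0592/2)(-4.000) = 0.1184 V.

0.12 V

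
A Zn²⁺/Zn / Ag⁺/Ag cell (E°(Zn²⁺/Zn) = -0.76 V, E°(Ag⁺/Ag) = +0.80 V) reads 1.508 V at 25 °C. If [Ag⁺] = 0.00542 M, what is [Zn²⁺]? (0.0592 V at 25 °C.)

From the Nernst equation, log Q = n(E° − E)/0.0592 = 2(1.56 − 1.508)/0.0592 = 1.757, so Q = 57.1.
With Q = [Zn²⁺]/[Ag⁺]^2 and the known concentrations, [Zn²⁺] in the numerator gives [Zn²⁺] = 0.0017 M.

0.0017 M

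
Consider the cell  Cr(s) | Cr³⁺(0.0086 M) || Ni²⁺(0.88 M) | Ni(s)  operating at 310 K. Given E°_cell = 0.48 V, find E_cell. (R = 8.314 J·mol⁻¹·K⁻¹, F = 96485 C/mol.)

0.521 V

Balancing electrons gives n = 6; the reaction quotient is Q = [Cr³⁺]^2/[Ni²⁺]^3 = 1.09 × 10^-4.
E = E° − (RT/nF) ln Q = 0.48 − (8.314×310)/(6×96485) × (-9.128) = 0.480 + 0.041 = 0.521 V.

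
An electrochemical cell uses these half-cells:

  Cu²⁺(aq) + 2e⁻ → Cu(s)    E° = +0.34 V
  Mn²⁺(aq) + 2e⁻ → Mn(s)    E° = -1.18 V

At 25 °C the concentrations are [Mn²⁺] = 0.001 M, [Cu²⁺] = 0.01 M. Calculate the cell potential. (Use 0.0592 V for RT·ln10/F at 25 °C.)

The Cu²⁺/Cu couple has the higher reduction potential and acts as the cathode, so E°_cell = +0.34 − (-1.18) = 1.52 V.
Balancing electrons gives n = 2; the reaction quotient is Q = [Mn²⁺]/[Cu²⁺] = 0.100.
At 25 °C, E = E° − (0.0592/n) log Q = 1.52 − (0.0592/2)(-1.000) = 1.520 + 0.030 = 1.550 V.

1.55 V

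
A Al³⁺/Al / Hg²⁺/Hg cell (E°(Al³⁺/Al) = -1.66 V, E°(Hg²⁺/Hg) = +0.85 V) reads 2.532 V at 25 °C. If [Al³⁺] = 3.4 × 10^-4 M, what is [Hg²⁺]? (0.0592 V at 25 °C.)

0.027 M

From the Nernst equation, log Q = n(E° − E)/0.0592 = 6(2.51 − 2.532)/0.0592 = -2.230, so Q = 0.00589.
With Q = [Al³⁺]^2/[Hg²⁺]^3 and the known concentrations, [Hg²⁺]^3 in the denominator gives [Hg²⁺] = 0.027 M.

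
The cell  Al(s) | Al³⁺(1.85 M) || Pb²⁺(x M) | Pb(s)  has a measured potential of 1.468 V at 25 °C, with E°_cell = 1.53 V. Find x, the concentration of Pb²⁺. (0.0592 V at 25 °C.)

0.012 M

From the Nernst equation, log Q = n(E° − E)/0.0592 = 6(1.53 − 1.468)/0.0592 = 6.284, so Q = 1.92 × 10^6.
With Q = [Al³⁺]^2/[Pb²⁺]^3 and the known concentrations, [Pb²⁺]^3 in the denominator gives [Pb²⁺] = 0.012 M.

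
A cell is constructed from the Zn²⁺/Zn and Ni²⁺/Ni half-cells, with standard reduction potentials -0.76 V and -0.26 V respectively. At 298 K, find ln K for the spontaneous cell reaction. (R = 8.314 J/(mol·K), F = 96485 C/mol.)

E°_cell = -0.26 − (-0.76) = 0.50 V, with n = 2 electrons transferred.
At equilibrium E = 0, so the Nernst equation gives ln K = nFE°/RT = (2)(96485)(0.50)/((8.314)(298)) = 38.94.

ln K = 38.9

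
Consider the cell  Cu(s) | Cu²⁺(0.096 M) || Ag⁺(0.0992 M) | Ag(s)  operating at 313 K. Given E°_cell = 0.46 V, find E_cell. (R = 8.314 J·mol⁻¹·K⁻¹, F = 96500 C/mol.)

Balancing electrons gives n = 2; the reaction quotient is Q = [Cu²⁺]/[Ag⁺]^2 = 9.76.
E = E° − (RT/nF) ln Q = 0.46 − (8.314×313)/(2×96500) × (2.278) = 0.460 − 0.031 = 0.429 V.

0.429 V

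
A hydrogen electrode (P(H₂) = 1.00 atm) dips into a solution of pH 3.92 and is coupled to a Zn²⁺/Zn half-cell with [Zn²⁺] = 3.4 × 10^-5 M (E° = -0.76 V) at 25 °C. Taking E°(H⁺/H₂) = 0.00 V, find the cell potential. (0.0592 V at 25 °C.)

The hydrogen couple is the cathode, so E°_cell = 0.76 V; n = 2.
[H⁺] = 10^(−3.92) = 1.2 × 10^-4 M, and Q = [Zn²⁺]·P(H₂) / [H⁺]^2 = 2350.
E = E° − (0.0592/2) log Q = 0.76 − (0.0592/2)(3.371) = 0.660 V.

0.66 V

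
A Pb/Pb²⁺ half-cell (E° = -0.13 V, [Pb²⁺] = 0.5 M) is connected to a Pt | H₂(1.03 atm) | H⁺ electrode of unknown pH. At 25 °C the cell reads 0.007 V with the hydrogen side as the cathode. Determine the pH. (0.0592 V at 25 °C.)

E°_cell = 0.13 V and n = 2.
log Q = n(E° − E)/0.0592 = 2×(0.13 − 0.007)/0.0592 = 4.155.
With Q = [Pb²⁺]·P(H₂) / [H⁺]^2, solving for [H⁺] gives log[H⁺] = -2.222, so pH = 2.22.

pH = 2.22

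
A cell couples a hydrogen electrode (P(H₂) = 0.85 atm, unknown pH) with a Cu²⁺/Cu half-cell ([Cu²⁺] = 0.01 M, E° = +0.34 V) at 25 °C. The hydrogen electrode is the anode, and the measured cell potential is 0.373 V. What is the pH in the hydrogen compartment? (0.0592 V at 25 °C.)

E°_cell = 0.34 V and n = 2.
log Q = n(E° − E)/0.0592 = 2×(0.34 − 0.373)/0.0592 = -1.115.
With Q = [H⁺]^2 / ([Cu²⁺]·P(H₂)), solving for [H⁺] gives log[H⁺] = -1.593, so pH = 1.59.

pH = 1.59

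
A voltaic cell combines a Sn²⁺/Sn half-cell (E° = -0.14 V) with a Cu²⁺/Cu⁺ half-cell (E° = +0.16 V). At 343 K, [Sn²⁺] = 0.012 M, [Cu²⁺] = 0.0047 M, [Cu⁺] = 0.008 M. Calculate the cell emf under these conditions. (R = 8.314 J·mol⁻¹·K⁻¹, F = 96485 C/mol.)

0.350 V

The Cu²⁺/Cu⁺ couple has the higher reduction potential and acts as the cathode, so E°_cell = +0.16 − (-0.14) = 0.30 V.
Balancing electrons gives n = 2; the reaction quotient is Q = [Sn²⁺]·[Cu⁺]^2/[Cu²⁺]^2 = 0.0348.
E = E° − (RT/nF) ln Q = 0.30 − (8.314×343)/(2×96485) × (-3.359) = 0.300 + 0.050 = 0.350 V.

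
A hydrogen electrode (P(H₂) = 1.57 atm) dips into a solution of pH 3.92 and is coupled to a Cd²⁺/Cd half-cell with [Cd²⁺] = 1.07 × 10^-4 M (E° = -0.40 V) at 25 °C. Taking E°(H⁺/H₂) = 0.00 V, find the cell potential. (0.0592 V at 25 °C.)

0.28 V

The hydrogen couple is the cathode, so E°_cell = 0.40 V; n = 2.
[H⁺] = 10^(−3.92) = 1.2 × 10^-4 M, and Q = [Cd²⁺]·P(H₂) / [H⁺]^2 = 1.16 × 10^4.
E = E° − (0.0592/2) log Q = 0.40 − (0.0592/2)(4.065) = 0.280 V.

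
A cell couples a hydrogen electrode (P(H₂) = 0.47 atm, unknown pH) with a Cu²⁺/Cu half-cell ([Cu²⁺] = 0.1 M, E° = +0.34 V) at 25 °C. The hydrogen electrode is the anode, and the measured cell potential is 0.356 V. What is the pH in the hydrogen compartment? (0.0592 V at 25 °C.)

pH = 0.93

E°_cell = 0.34 V and n = 2.
log Q = n(E° − E)/0.0592 = 2×(0.34 − 0.356)/0.0592 = -0.541.
With Q = [H⁺]^2 / ([Cu²⁺]·P(H₂)), solving for [H⁺] gives log[H⁺] = -0.934, so pH = 0.93.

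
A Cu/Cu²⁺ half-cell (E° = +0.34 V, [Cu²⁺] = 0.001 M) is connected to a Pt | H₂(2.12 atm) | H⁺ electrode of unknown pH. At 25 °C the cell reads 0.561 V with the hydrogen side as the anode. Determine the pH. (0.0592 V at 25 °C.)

E°_cell = 0.34 V and n = 2.
log Q = n(E° − E)/0.0592 = 2×(0.34 − 0.561)/0.0592 = -7.466.
With Q = [H⁺]^2 / ([Cu²⁺]·P(H₂)), solving for [H⁺] gives log[H⁺] = -5.070, so pH = 5.07.

pH = 5.07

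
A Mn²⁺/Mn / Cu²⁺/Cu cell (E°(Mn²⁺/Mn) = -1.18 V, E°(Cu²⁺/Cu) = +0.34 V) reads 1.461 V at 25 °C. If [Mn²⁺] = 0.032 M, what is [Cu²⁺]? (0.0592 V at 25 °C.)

3.3 × 10^-4 M

From the Nernst equation, log Q = n(E° − E)/0.0592 = 2(1.52 − 1.461)/0.0592 = 1.993, so Q = 98.5.
With Q = [Mn²⁺]/[Cu²⁺] and the known concentrations, [Cu²⁺] in the denominator gives [Cu²⁺] = 3.3 × 10^-4 M.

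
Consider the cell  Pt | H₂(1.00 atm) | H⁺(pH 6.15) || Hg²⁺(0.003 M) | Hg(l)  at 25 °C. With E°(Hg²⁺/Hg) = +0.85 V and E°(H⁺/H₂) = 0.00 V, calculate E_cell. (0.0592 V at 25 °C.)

The Hg²⁺/Hg couple is the cathode, so E°_cell = 0.85 V; n = 2.
[H⁺] = 10^(−6.15) = 7.1 × 10^-7 M, and Q = [H⁺]^2 / ([Hg²⁺]·P(H₂)) = 1.67 × 10^-10.
E = E° − (0.0592/2) log Q = 0.85 − (0.0592/2)(-9.777) = 1.139 V.

1.14 V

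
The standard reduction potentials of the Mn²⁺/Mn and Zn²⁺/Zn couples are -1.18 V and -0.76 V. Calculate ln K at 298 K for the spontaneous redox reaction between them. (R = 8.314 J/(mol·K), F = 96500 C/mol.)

ln K = 32.7

E°_cell = -0.76 − (-1.18) = 0.42 V, with n = 2 electrons transferred.
At equilibrium E = 0, so the Nernst equation gives ln K = nFE°/RT = (2)(96500)(0.42)/((8.314)(298)) = 32.72.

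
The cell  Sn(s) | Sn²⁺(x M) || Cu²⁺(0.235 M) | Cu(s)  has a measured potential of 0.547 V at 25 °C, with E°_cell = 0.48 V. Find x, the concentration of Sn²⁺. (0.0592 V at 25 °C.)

0.0013 M

From the Nernst equation, log Q = n(E° − E)/0.0592 = 2(0.48 − 0.547)/0.0592 = -2.264, so Q = 0.00545.
With Q = [Sn²⁺]/[Cu²⁺] and the known concentrations, [Sn²⁺] in the numerator gives [Sn²⁺] = 0.0013 M.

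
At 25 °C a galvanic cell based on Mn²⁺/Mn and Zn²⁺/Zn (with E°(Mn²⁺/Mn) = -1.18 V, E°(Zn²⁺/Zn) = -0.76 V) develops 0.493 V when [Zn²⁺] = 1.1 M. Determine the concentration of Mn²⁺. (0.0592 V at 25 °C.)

0.0038 M

From the Nernst equation, log Q = n(E° − E)/0.0592 = 2(0.42 − 0.493)/0.0592 = -2.466, so Q = 0.00342.
With Q = [Mn²⁺]/[Zn²⁺] and the known concentrations, [Mn²⁺] in the numerator gives [Mn²⁺] = 0.0038 M.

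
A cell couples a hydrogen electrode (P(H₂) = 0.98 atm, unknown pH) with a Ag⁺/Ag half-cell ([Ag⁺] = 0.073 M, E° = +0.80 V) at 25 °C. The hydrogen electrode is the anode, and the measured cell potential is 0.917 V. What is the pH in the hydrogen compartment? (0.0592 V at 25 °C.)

pH = 3.12

E°_cell = 0.80 V and n = 2.
log Q = n(E° − E)/0.0592 = 2×(0.80 − 0.917)/0.0592 = -3.953.
With Q = [H⁺]^2 / ([Ag⁺]^2·P(H₂)), solving for [H⁺] gives log[H⁺] = -3.117, so pH = 3.12.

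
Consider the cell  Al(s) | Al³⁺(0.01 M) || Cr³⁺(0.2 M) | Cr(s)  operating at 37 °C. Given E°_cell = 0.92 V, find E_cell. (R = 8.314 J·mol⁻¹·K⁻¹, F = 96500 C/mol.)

0.947 V

Balancing electrons gives n = 3; the reaction quotient is Q = [Al³⁺]/[Cr³⁺] = 0.0500.
E = E° − (RT/nF) ln Q = 0.92 − (8.314×310)/(3×96500) × (-2.996) = 0.920 + 0.027 = 0.947 V.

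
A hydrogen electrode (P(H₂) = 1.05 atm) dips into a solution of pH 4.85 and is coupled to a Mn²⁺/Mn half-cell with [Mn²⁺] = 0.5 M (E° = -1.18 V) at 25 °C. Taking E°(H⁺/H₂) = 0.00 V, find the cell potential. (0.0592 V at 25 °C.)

The hydrogen couple is the cathode, so E°_cell = 1.18 V; n = 2.
[H⁺] = 10^(−4.85) = 1.4 × 10^-5 M, and Q = [Mn²⁺]·P(H₂) / [H⁺]^2 = 2.63 × 10^9.
E = E° − (0.0592/2) log Q = 1.18 − (0.0592/2)(9.420) = 0.901 V.

0.90 V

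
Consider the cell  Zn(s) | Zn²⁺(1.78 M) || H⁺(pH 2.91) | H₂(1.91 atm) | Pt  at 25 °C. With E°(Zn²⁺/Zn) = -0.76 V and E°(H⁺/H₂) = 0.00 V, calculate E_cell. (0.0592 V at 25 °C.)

The hydrogen couple is the cathode, so E°_cell = 0.76 V; n = 2.
[H⁺] = 10^(−2.91) = 0.0012 M, and Q = [Zn²⁺]·P(H₂) / [H⁺]^2 = 2.25 × 10^6.
E = E° − (0.0592/2) log Q = 0.76 − (0.0592/2)(6.351) = 0.572 V.

0.57 V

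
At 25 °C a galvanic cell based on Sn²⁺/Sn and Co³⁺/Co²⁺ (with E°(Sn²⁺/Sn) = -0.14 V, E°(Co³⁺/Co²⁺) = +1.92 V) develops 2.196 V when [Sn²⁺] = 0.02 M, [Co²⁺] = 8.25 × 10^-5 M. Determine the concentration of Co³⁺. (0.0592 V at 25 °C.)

0.0023 M

From the Nernst equation, log Q = n(E° − E)/0.0592 = 2(2.06 − 2.196)/0.0592 = -4.595, so Q = 2.54 × 10^-5.
With Q = [Sn²⁺]·[Co²⁺]^2/[Co³⁺]^2 and the known concentrations, [Co³⁺]^2 in the denominator gives [Co³⁺] = 0.0023 M.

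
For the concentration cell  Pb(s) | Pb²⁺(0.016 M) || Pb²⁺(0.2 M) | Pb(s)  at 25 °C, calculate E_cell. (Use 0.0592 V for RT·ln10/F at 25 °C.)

0.032 V

Both half-cells are Pb²⁺/Pb, so E°_cell = 0. The concentrated side is the cathode; the cell reaction moves Pb²⁺ from high to low concentration with n = 2.
Q = [Pb²⁺]_dilute/[Pb²⁺]_conc = 0.016/0.2 = 0.0800.
E = 0 − (0.0592/2) log Q = −(0.0592/2)(-1.097) = 0.0325 V.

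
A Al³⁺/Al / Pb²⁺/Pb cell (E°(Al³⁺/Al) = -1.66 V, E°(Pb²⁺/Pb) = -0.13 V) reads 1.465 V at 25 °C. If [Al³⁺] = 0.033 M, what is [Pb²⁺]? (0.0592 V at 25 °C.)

From the Nernst equation, log Q = n(E° − E)/0.0592 = 6(1.53 − 1.465)/0.0592 = 6.588, so Q = 3.87 × 10^6.
With Q = [Al³⁺]^2/[Pb²⁺]^3 and the known concentrations, [Pb²⁺]^3 in the denominator gives [Pb²⁺] = 6.6 × 10^-4 M.

6.6 × 10^-4 M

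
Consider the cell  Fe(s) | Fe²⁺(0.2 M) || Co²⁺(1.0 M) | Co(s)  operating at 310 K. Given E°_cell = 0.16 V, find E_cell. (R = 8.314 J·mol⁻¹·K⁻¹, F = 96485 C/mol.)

0.181 V

Balancing electrons gives n = 2; the reaction quotient is Q = [Fe²⁺]/[Co²⁺] = 0.200.
E = E° − (RT/nF) ln Q = 0.16 − (8.314×310)/(2×96485) × (-1.609) = 0.160 + 0.021 = 0.181 V.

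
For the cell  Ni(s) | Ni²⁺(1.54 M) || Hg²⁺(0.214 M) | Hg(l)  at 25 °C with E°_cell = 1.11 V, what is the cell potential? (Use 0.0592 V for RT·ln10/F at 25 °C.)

1.08 V

Balancing electrons gives n = 2; the reaction quotient is Q = [Ni²⁺]/[Hg²⁺] = 7.20.
At 25 °C, E = E° − (0.0592/n) log Q = 1.11 − (0.0592/2)(0.857) = 1.110 − 0.025 = 1.085 V.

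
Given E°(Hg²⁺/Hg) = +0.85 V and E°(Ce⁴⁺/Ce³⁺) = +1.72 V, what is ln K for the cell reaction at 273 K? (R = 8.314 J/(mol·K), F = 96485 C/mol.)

E°_cell = +1.72 − (+0.85) = 0.87 V, with n = 2 electrons transferred.
At equilibrium E = 0, so the Nernst equation gives ln K = nFE°/RT = (2)(96485)(0.87)/((8.314)(273)) = 73.97.

ln K = 74.0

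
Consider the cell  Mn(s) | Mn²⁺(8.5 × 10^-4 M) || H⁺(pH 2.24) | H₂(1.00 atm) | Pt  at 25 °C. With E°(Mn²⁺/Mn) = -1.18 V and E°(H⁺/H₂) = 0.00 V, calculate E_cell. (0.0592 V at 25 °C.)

1.14 V

The hydrogen couple is the cathode, so E°_cell = 1.18 V; n = 2.
[H⁺] = 10^(−2.24) = 0.0058 M, and Q = [Mn²⁺]·P(H₂) / [H⁺]^2 = 25.7.
E = E° − (0.0592/2) log Q = 1.18 − (0.0592/2)(1.409) = 1.138 V.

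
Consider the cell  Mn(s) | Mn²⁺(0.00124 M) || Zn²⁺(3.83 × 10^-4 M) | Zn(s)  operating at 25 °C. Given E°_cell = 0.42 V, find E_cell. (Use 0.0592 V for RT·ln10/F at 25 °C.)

0.405 V

Balancing electrons gives n = 2; the reaction quotient is Q = [Mn²⁺]/[Zn²⁺] = 3.24.
At 25 °C, E = E° − (0.0592/n) log Q = 0.42 − (0.0592/2)(0.510) = 0.420 − 0.015 = 0.405 V.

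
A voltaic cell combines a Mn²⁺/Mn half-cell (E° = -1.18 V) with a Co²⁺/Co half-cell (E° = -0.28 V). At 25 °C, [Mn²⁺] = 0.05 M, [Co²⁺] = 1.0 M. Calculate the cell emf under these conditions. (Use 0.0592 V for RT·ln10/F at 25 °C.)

The Co²⁺/Co couple has the higher reduction potential and acts as the cathode, so E°_cell = -0.28 − (-1.18) = 0.90 V.
Balancing electrons gives n = 2; the reaction quotient is Q = [Mn²⁺]/[Co²⁺] = 0.0500.
At 25 °C, E = E° − (0.0592/n) log Q = 0.90 − (0.0592/2)(-1.301) = 0.900 + 0.039 = 0.939 V.

0.939 V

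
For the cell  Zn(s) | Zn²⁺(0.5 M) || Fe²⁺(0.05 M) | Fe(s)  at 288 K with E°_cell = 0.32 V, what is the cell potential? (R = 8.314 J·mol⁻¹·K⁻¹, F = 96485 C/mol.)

0.291 V

Balancing electrons gives n = 2; the reaction quotient is Q = [Zn²⁺]/[Fe²⁺] = 10.0.
E = E° − (RT/nF) ln Q = 0.32 − (8.314×288)/(2×96485) × (2.303) = 0.320 − 0.029 = 0.291 V.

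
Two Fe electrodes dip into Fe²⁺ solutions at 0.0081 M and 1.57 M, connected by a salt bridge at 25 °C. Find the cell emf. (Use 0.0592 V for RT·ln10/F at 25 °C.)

Both half-cells are Fe²⁺/Fe, so E°_cell = 0. The concentrated side is the cathode; the cell reaction moves Fe²⁺ from high to low concentration with n = 2.
Q = [Fe²⁺]_dilute/[Fe²⁺]_conc = 0.0081/1.57 = 0.00516.
E = 0 − (0.0592/2) log Q = −(0.0592/2)(-2.287) = 0.0677 V.

0.068 V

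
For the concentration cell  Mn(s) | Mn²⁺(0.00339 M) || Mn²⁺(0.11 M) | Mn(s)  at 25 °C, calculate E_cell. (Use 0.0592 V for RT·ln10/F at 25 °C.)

Both half-cells are Mn²⁺/Mn, so E°_cell = 0. The concentrated side is the cathode; the cell reaction moves Mn²⁺ from high to low concentration with n = 2.
Q = [Mn²⁺]_dilute/[Mn²⁺]_conc = 0.00339/0.11 = 0.0308.
E = 0 − (0.0592/2) log Q = −(0.0592/2)(-1.511) = 0.0447 V.

0.045 V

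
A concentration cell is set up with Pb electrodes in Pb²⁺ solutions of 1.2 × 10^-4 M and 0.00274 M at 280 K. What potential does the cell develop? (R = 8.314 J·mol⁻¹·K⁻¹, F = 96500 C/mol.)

0.038 V

Both half-cells are Pb²⁺/Pb, so E°_cell = 0. The concentrated side is the cathode; the cell reaction moves Pb²⁺ from high to low concentration with n = 2.
Q = [Pb²⁺]_dilute/[Pb²⁺]_conc = 1.2 × 10^-4/0.00274 = 0.0438.
E = 0 − (RT/nF) ln Q = −((8.314×280)/(2×96500))(-3.128) = 0.0377 V.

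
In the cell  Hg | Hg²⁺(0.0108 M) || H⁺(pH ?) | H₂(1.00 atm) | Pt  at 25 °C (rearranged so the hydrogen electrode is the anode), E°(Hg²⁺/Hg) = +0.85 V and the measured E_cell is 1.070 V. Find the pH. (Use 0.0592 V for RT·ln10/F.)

pH = 4.70

E°_cell = 0.85 V and n = 2.
log Q = n(E° − E)/0.0592 = 2×(0.85 − 1.070)/0.0592 = -7.432.
With Q = [H⁺]^2 / ([Hg²⁺]·P(H₂)), solving for [H⁺] gives log[H⁺] = -4.700, so pH = 4.70.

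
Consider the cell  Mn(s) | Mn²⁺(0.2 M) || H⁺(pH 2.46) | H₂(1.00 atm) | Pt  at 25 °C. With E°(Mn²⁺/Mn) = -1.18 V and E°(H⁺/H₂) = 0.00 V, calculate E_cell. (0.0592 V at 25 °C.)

The hydrogen couple is the cathode, so E°_cell = 1.18 V; n = 2.
[H⁺] = 10^(−2.46) = 0.0035 M, and Q = [Mn²⁺]·P(H₂) / [H⁺]^2 = 1.66 × 10^4.
E = E° − (0.0592/2) log Q = 1.18 − (0.0592/2)(4.221) = 1.055 V.

1.06 V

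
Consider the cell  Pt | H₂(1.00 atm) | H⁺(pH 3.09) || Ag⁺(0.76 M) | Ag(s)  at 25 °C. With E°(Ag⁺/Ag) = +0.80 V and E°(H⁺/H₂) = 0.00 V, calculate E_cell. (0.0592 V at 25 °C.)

The Ag⁺/Ag couple is the cathode, so E°_cell = 0.80 V; n = 2.
[H⁺] = 10^(−3.09) = 8.1 × 10^-4 M, and Q = [H⁺]^2 / ([Ag⁺]^2·P(H₂)) = 1.14 × 10^-6.
E = E° − (0.0592/2) log Q = 0.80 − (0.0592/2)(-5.942) = 0.976 V.

0.98 V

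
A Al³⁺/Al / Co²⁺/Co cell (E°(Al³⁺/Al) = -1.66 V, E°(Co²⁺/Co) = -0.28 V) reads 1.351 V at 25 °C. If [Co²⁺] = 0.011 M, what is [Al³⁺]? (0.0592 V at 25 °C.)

0.034 M

From the Nernst equation, log Q = n(E° − E)/0.0592 = 6(1.38 − 1.351)/0.0592 = 2.939, so Q = 869.
With Q = [Al³⁺]^2/[Co²⁺]^3 and the known concentrations, [Al³⁺]^2 in the numerator gives [Al³⁺] = 0.034 M.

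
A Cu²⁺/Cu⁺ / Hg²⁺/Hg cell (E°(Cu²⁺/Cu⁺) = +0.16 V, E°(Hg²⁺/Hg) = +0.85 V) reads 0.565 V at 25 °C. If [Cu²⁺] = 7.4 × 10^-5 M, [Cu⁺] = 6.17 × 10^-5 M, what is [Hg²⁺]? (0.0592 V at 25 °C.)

From the Nernst equation, log Q = n(E° − E)/0.0592 = 2(0.69 − 0.565)/0.0592 = 4.223, so Q = 1.67 × 10^4.
With Q = [Cu²⁺]^2/([Cu⁺]^2·[Hg²⁺]) and the known concentrations, [Hg²⁺] in the denominator gives [Hg²⁺] = 8.6 × 10^-5 M.

8.6 × 10^-5 M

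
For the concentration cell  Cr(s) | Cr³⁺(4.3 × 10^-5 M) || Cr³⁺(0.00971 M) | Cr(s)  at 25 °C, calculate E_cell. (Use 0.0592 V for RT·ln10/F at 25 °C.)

0.046 V

Both half-cells are Cr³⁺/Cr, so E°_cell = 0. The concentrated side is the cathode; the cell reaction moves Cr³⁺ from high to low concentration with n = 3.
Q = [Cr³⁺]_dilute/[Cr³⁺]_conc = 4.3 × 10^-5/0.00971 = 0.00443.
E = 0 − (0.0592/3) log Q = −(0.0592/3)(-2.354) = 0.0465 V.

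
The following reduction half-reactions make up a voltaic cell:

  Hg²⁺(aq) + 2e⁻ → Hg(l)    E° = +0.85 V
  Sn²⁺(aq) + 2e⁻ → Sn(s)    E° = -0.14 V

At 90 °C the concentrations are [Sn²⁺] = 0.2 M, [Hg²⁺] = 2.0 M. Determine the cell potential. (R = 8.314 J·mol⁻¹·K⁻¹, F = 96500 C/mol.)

The Hg²⁺/Hg couple has the higher reduction potential and acts as the cathode, so E°_cell = +0.85 − (-0.14) = 0.99 V.
Balancing electrons gives n = 2; the reaction quotient is Q = [Sn²⁺]/[Hg²⁺] = 0.100.
E = E° − (RT/nF) ln Q = 0.99 − (8.314×363)/(2×96500) × (-2.303) = 0.990 + 0.036 = 1.026 V.

1.03 V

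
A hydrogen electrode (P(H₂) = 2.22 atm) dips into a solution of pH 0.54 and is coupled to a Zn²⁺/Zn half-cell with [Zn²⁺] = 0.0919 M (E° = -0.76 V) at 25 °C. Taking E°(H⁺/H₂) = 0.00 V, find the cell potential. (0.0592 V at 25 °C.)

The hydrogen couple is the cathode, so E°_cell = 0.76 V; n = 2.
[H⁺] = 10^(−0.54) = 0.29 M, and Q = [Zn²⁺]·P(H₂) / [H⁺]^2 = 2.45.
E = E° − (0.0592/2) log Q = 0.76 − (0.0592/2)(0.390) = 0.748 V.

0.75 V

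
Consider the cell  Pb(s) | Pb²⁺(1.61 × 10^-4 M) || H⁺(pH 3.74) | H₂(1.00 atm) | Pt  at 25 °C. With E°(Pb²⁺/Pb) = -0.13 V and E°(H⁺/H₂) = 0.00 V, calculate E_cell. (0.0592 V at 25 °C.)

The hydrogen couple is the cathode, so E°_cell = 0.13 V; n = 2.
[H⁺] = 10^(−3.74) = 1.8 × 10^-4 M, and Q = [Pb²⁺]·P(H₂) / [H⁺]^2 = 4860.
E = E° − (0.0592/2) log Q = 0.13 − (0.0592/2)(3.687) = 0.021 V.

0.021 V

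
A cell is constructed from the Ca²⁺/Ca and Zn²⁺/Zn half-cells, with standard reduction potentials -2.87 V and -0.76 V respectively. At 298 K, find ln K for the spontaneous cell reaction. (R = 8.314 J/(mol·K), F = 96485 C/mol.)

ln K = 164.3

E°_cell = -0.76 − (-2.87) = 2.11 V, with n = 2 electrons transferred.
At equilibrium E = 0, so the Nernst equation gives ln K = nFE°/RT = (2)(96485)(2.11)/((8.314)(298)) = 164.34.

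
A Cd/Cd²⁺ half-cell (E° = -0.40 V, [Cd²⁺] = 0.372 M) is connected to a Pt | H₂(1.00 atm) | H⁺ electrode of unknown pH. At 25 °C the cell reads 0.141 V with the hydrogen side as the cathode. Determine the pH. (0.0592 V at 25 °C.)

E°_cell = 0.40 V and n = 2.
log Q = n(E° − E)/0.0592 = 2×(0.40 − 0.141)/0.0592 = 8.750.
With Q = [Cd²⁺]·P(H₂) / [H⁺]^2, solving for [H⁺] gives log[H⁺] = -4.590, so pH = 4.59.

pH = 4.59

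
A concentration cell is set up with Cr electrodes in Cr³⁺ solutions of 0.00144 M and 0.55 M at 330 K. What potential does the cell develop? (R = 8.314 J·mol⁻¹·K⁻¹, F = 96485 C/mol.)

Both half-cells are Cr³⁺/Cr, so E°_cell = 0. The concentrated side is the cathode; the cell reaction moves Cr³⁺ from high to low concentration with n = 3.
Q = [Cr³⁺]_dilute/[Cr³⁺]_conc = 0.00144/0.55 = 0.00262.
E = 0 − (RT/nF) ln Q = −((8.314×330)/(3×96485))(-5.945) = 0.0564 V.

0.056 V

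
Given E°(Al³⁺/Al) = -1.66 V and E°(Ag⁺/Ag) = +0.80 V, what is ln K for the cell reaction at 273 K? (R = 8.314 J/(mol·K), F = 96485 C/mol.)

E°_cell = +0.80 − (-1.66) = 2.46 V, with n = 3 electrons transferred.
At equilibrium E = 0, so the Nernst equation gives ln K = nFE°/RT = (3)(96485)(2.46)/((8.314)(273)) = 313.72.

ln K = 313.7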